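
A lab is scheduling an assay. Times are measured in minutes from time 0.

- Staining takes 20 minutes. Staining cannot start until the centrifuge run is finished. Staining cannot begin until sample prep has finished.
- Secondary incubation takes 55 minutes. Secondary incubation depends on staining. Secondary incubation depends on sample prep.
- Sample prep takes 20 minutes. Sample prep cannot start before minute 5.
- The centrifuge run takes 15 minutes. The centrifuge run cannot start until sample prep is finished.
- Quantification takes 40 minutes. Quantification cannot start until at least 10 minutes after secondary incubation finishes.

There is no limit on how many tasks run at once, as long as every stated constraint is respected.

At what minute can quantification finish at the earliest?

165

Sample prep waits on its own release at minute 5, so it starts at minute 5 and finishes at 5 + 20 = minute 25.
The centrifuge run waits on sample prep (finishes minute 25), so it starts at minute 25 and finishes at 25 + 15 = minute 40.
Staining has to wait for the centrifuge run (finishes minute 40); sample prep (finishes minute 25). The latest of these is minute 40, so staining runs minute 40 to 40 + 20 = minute 60.
Secondary incubation cannot start until staining (finishes minute 60); sample prep (finishes minute 25). The controlling bound is minute 60, so secondary incubation finishes at 60 + 55 = minute 115.
Quantification waits on secondary incubation (finishes minute 115, plus 10-minute gap → minute 125), so it starts at minute 125 and finishes at 125 + 40 = minute 165.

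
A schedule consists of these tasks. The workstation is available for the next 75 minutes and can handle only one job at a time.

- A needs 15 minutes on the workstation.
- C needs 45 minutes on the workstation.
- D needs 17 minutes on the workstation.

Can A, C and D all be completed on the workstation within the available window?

Running back to back, the jobs need 15 + 45 + 17 = 77 minutes on the workstation.
Since 77 > 75, they cannot all fit.

No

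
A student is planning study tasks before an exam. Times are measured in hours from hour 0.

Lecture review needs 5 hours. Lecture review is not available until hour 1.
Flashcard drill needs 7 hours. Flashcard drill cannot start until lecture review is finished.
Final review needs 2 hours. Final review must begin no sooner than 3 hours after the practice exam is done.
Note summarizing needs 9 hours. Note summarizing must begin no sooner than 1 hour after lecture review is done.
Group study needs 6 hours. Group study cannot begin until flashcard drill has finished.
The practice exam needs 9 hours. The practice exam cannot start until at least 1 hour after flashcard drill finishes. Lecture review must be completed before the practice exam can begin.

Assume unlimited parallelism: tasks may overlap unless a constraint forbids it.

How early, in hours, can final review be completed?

28

After its own release at hour 1, lecture review can start at hour 1 and finishes at hour 6.
Flashcard drill cannot begin until lecture review (finishes hour 6). It runs from hour 6 to 6 + 7 = hour 13.
The practice exam cannot start until flashcard drill (finishes hour 13, plus 1-hour gap → hour 14); lecture review (finishes hour 6). The controlling bound is hour 14, so the practice exam finishes at 14 + 9 = hour 23.
After the practice exam (finishes hour 23, plus 3-hour gap → hour 26), final review can start at hour 26 and finishes at hour 28.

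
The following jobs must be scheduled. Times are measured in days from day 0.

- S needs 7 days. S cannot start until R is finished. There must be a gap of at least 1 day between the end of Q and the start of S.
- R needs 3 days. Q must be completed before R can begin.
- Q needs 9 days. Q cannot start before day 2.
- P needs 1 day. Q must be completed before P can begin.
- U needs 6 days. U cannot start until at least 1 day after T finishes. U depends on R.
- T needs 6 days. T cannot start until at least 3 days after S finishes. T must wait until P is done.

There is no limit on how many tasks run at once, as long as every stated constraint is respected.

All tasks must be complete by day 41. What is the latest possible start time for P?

To finish by day 41, U (duration 6) must start no later than day 35.
T must finish before U (must start by day 35, minus 1-day gap → day 34). With a 6-day duration, T must start by 34 − 6 = day 28.
P has to be done before T (must start by day 28). That means finishing by day 28, i.e. starting by 28 − 1 = day 27.

27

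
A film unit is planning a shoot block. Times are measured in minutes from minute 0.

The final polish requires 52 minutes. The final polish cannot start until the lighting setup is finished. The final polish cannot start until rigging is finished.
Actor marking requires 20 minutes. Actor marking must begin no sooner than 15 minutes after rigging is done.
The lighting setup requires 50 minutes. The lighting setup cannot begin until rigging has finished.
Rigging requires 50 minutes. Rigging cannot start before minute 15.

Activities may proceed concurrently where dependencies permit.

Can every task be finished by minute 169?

Rigging waits on its own release at minute 15, so it starts at minute 15 and finishes at 15 + 50 = minute 65.
After rigging (finishes minute 65, plus 15-minute gap → minute 80), actor marking can start at minute 80 and finishes at minute 100.
The lighting setup cannot begin until rigging (finishes minute 65). It runs from minute 65 to 65 + 50 = minute 115.
The final polish cannot start until the lighting setup (finishes minute 115); rigging (finishes minute 65). The controlling bound is minute 115, so the final polish finishes at 115 + 52 = minute 167.
Every task is finished by minute 167, which is no later than the deadline of 169, so the schedule is feasible.

Yes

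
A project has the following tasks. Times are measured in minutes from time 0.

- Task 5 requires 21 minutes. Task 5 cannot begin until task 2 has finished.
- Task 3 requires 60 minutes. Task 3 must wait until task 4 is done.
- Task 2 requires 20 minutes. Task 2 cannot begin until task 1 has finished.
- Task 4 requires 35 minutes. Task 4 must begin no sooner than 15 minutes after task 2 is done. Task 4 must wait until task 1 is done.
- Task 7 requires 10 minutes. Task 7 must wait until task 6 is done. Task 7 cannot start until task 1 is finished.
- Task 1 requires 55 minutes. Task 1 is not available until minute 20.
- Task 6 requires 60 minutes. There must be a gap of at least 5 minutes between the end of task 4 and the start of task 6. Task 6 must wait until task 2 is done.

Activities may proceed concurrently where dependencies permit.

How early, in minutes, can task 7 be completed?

220

After its own release at minute 20, task 1 can start at minute 20 and finishes at minute 75.
After task 1 (finishes minute 75), task 2 can start at minute 75 and finishes at minute 95.
For task 4: task 2 (finishes minute 95, plus 15-minute gap → minute 110); task 1 (finishes minute 75). Taking the maximum gives a start of minute 110, and it finishes at 110 + 35 = minute 145.
Task 6 cannot start until task 4 (finishes minute 145, plus 5-minute gap → minute 150); task 2 (finishes minute 95). The controlling bound is minute 150, so task 6 finishes at 150 + 60 = minute 210.
Task 7 has to wait for task 6 (finishes minute 210); task 1 (finishes minute 75). The latest of these is minute 210, so task 7 runs minute 210 to 210 + 10 = minute 220.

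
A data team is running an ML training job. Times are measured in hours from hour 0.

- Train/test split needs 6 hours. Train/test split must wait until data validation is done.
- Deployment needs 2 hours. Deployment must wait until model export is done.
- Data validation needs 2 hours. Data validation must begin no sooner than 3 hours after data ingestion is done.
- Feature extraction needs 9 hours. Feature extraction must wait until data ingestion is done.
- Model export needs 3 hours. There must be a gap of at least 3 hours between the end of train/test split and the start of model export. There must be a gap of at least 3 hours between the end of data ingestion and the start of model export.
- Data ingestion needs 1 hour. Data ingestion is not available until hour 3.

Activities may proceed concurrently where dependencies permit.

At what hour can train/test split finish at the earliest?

Data ingestion waits on its own release at hour 3, so it starts at hour 3 and finishes at 3 + 1 = hour 4.
After data ingestion (finishes hour 4, plus 3-hour gap → hour 7), data validation can start at hour 7 and finishes at hour 9.
Train/test split waits on data validation (finishes hour 9), so it starts at hour 9 and finishes at 9 + 6 = hour 15.

15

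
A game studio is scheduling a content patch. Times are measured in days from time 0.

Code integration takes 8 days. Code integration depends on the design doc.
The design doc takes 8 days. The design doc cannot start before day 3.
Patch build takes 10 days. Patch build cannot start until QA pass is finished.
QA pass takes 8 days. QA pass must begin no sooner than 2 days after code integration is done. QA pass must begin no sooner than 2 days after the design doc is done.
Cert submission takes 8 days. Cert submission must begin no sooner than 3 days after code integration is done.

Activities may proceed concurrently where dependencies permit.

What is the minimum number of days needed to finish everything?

39

The design doc waits on its own release at day 3, so it starts at day 3 and finishes at 3 + 8 = day 11.
Code integration cannot begin until the design doc (finishes day 11). It runs from day 11 to 11 + 8 = day 19.
After code integration (finishes day 19, plus 3-day gap → day 22), cert submission can start at day 22 and finishes at day 30.
QA pass cannot start until code integration (finishes day 19, plus 2-day gap → day 21); the design doc (finishes day 11, plus 2-day gap → day 13). The controlling bound is day 21, so QA pass finishes at 21 + 8 = day 29.
After QA pass (finishes day 29), patch build can start at day 29 and finishes at day 39.
All tasks are finished once the last one completes. Finish times: The design doc at 11, Code integration at 19, QA pass at 29, Cert submission at 30, Patch build at 39. The latest is day 39.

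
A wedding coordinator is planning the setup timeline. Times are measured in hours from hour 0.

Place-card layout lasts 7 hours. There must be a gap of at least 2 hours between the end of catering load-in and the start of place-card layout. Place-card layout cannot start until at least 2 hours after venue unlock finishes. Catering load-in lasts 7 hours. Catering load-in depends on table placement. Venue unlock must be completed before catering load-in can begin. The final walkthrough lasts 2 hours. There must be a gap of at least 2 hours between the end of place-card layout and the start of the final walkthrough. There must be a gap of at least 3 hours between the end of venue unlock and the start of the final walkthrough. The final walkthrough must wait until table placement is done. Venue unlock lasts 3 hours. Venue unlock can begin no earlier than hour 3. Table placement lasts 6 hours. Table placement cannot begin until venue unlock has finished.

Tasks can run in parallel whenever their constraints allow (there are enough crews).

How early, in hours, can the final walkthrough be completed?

Venue unlock cannot begin until its own release at hour 3. It runs from hour 3 to 3 + 3 = hour 6.
Table placement waits on venue unlock (finishes hour 6), so it starts at hour 6 and finishes at 6 + 6 = hour 12.
Catering load-in needs all of table placement (finishes hour 12); venue unlock (finishes hour 6). That puts its earliest start at hour 12; it finishes at 12 + 7 = hour 19.
Place-card layout needs all of catering load-in (finishes hour 19, plus 2-hour gap → hour 21); venue unlock (finishes hour 6, plus 2-hour gap → hour 8). That puts its earliest start at hour 21; it finishes at 21 + 7 = hour 28.
For the final walkthrough: place-card layout (finishes hour 28, plus 2-hour gap → hour 30); venue unlock (finishes hour 6, plus 3-hour gap → hour 9); table placement (finishes hour 12). Taking the maximum gives a start of hour 30, and it finishes at 30 + 2 = hour 32.

32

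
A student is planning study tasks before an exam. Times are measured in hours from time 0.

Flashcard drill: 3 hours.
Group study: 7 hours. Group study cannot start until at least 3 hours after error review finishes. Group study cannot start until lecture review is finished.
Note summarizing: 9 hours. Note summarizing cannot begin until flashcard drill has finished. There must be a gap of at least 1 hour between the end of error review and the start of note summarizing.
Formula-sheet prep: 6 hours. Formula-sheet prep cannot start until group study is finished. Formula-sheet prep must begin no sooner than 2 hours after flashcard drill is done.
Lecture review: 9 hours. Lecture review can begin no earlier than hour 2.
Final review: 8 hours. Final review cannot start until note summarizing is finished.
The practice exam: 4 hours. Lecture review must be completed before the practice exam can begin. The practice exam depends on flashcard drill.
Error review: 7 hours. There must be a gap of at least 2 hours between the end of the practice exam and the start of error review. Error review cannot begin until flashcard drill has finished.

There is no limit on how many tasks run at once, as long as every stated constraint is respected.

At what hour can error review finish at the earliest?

24

Nothing blocks flashcard drill, so it runs from hour 0 to hour 3.
Lecture review cannot begin until its own release at hour 2. It runs from hour 2 to 2 + 9 = hour 11.
For the practice exam: lecture review (finishes hour 11); flashcard drill (finishes hour 3). Taking the maximum gives a start of hour 11, and it finishes at 11 + 4 = hour 15.
For error review: the practice exam (finishes hour 15, plus 2-hour gap → hour 17); flashcard drill (finishes hour 3). Taking the maximum gives a start of hour 17, and it finishes at 17 + 7 = hour 24.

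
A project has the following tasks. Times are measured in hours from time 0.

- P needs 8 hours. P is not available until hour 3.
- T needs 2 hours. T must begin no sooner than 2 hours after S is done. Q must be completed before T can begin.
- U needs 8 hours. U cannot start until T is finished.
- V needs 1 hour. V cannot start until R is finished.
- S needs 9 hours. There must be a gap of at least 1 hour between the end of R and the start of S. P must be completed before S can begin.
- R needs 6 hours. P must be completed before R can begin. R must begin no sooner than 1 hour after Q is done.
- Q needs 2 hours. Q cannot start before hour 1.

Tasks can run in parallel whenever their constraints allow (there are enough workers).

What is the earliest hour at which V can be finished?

After its own release at hour 1, Q can start at hour 1 and finishes at hour 3.
P cannot begin until its own release at hour 3. It runs from hour 3 to 3 + 8 = hour 11.
R has to wait for P (finishes hour 11); Q (finishes hour 3, plus 1-hour gap → hour 4). The latest of these is hour 11, so R runs hour 11 to 11 + 6 = hour 17.
V cannot begin until R (finishes hour 17). It runs from hour 17 to 17 + 1 = hour 18.

18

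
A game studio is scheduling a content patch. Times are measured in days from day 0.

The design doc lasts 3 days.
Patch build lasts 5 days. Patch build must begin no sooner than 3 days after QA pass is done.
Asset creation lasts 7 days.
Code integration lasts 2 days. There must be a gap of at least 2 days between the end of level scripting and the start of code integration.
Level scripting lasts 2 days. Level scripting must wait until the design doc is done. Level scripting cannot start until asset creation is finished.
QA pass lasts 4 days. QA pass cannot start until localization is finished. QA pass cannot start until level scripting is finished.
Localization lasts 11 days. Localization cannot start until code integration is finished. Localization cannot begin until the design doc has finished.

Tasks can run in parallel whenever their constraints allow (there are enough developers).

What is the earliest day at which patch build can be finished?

36

Asset creation can start immediately at day 0; it finishes at day 7.
The design doc can start immediately at day 0; it finishes at day 3.
Level scripting needs all of the design doc (finishes day 3); asset creation (finishes day 7). That puts its earliest start at day 7; it finishes at 7 + 2 = day 9.
Code integration cannot begin until level scripting (finishes day 9, plus 2-day gap → day 11). It runs from day 11 to 11 + 2 = day 13.
Localization cannot start until code integration (finishes day 13); the design doc (finishes day 3). The controlling bound is day 13, so localization finishes at 13 + 11 = day 24.
QA pass has to wait for localization (finishes day 24); level scripting (finishes day 9). The latest of these is day 24, so QA pass runs day 24 to 24 + 4 = day 28.
Patch build waits on QA pass (finishes day 28, plus 3-day gap → day 31), so it starts at day 31 and finishes at 31 + 5 = day 36.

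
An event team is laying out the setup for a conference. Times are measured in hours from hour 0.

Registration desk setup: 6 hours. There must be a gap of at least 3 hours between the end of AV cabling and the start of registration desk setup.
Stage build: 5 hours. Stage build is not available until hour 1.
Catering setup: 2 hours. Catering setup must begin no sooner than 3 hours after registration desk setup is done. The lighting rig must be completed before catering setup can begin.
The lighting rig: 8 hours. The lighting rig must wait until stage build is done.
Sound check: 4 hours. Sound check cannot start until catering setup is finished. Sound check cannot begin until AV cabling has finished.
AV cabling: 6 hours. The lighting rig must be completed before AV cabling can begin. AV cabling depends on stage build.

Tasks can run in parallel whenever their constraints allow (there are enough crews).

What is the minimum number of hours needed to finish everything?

After its own release at hour 1, stage build can start at hour 1 and finishes at hour 6.
The lighting rig cannot begin until stage build (finishes hour 6). It runs from hour 6 to 6 + 8 = hour 14.
AV cabling needs all of the lighting rig (finishes hour 14); stage build (finishes hour 6). That puts its earliest start at hour 14; it finishes at 14 + 6 = hour 20.
Registration desk setup cannot begin until AV cabling (finishes hour 20, plus 3-hour gap → hour 23). It runs from hour 23 to 23 + 6 = hour 29.
Catering setup has to wait for registration desk setup (finishes hour 29, plus 3-hour gap → hour 32); the lighting rig (finishes hour 14). The latest of these is hour 32, so catering setup runs hour 32 to 32 + 2 = hour 34.
Sound check needs all of catering setup (finishes hour 34); AV cabling (finishes hour 20). That puts its earliest start at hour 34; it finishes at 34 + 4 = hour 38.
All tasks are finished once the last one completes. Finish times: Stage build at 6, The lighting rig at 14, AV cabling at 20, Registration desk setup at 29, Catering setup at 34, Sound check at 38. The latest is hour 38.

38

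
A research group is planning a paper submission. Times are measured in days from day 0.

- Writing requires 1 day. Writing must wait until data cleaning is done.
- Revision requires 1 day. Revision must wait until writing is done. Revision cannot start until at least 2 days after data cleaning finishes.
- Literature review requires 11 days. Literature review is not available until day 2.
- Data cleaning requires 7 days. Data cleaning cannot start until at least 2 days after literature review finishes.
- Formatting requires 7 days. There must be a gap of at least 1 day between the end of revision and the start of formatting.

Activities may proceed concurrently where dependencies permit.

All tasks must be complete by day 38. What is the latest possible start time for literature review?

7

To finish by day 38, formatting (duration 7) must start no later than day 31.
Since formatting (must start by day 31, minus 1-day gap → day 30) depends on it, revision must finish by day 30. Backing off its 1-day duration gives a latest start of day 29.
Writing must finish before revision (must start by day 29). With a 1-day duration, writing must start by 29 − 1 = day 28.
Data cleaning feeds writing (must start by day 28); revision (must start by day 29, minus 2-day gap → day 27). Taking the minimum, data cleaning must finish by day 27 and start by 27 − 7 = day 20.
Literature review must finish before data cleaning (must start by day 20, minus 2-day gap → day 18). With an 11-day duration, literature review must start by 18 − 11 = day 7.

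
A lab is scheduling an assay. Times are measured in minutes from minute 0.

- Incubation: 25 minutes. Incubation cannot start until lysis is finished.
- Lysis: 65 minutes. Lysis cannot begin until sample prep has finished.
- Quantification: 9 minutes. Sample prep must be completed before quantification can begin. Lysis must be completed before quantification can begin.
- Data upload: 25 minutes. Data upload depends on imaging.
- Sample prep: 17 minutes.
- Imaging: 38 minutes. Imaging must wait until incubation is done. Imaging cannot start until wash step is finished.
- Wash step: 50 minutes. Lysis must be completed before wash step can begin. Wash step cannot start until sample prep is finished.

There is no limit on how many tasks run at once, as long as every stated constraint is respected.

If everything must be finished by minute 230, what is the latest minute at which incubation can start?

142

Data upload must finish by minute 230; it takes 25 minutes, so it must start by 230 − 25 = minute 205.
Imaging feeds into data upload (must start by minute 205); so imaging must finish by minute 205 and therefore start by minute 167.
Incubation must finish before imaging (must start by minute 167). With a 25-minute duration, incubation must start by 167 − 25 = minute 142.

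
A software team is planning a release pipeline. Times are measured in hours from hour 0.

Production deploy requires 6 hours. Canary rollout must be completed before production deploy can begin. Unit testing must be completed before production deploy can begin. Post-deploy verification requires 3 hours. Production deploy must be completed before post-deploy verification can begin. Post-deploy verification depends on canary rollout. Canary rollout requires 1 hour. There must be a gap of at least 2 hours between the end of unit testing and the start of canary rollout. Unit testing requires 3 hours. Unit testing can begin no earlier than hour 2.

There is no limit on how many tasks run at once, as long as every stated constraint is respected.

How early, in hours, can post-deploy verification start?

Unit testing cannot begin until its own release at hour 2. It runs from hour 2 to 2 + 3 = hour 5.
Canary rollout cannot begin until unit testing (finishes hour 5, plus 2-hour gap → hour 7). It runs from hour 7 to 7 + 1 = hour 8.
Production deploy has to wait for canary rollout (finishes hour 8); unit testing (finishes hour 5). The latest of these is hour 8, so production deploy runs hour 8 to 8 + 6 = hour 14.
Post-deploy verification waits on production deploy (finishes hour 14); canary rollout (finishes hour 8). The latest of these is hour 14, which is the earliest post-deploy verification can start.

14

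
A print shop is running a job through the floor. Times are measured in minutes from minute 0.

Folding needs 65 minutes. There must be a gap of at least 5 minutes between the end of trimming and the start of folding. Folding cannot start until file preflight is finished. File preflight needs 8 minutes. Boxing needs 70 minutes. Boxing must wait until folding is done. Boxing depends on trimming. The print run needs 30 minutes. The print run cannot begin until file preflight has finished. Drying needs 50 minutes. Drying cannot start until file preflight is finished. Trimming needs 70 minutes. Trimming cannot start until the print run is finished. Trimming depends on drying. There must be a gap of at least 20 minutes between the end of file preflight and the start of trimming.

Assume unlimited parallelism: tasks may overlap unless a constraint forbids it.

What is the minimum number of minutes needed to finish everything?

Nothing blocks file preflight, so it runs from minute 0 to minute 8.
Drying waits on file preflight (finishes minute 8), so it starts at minute 8 and finishes at 8 + 50 = minute 58.
The print run cannot begin until file preflight (finishes minute 8). It runs from minute 8 to 8 + 30 = minute 38.
Trimming needs all of the print run (finishes minute 38); drying (finishes minute 58); file preflight (finishes minute 8, plus 20-minute gap → minute 28). That puts its earliest start at minute 58; it finishes at 58 + 70 = minute 128.
For folding: trimming (finishes minute 128, plus 5-minute gap → minute 133); file preflight (finishes minute 8). Taking the maximum gives a start of minute 133, and it finishes at 133 + 65 = minute 198.
For boxing: folding (finishes minute 198); trimming (finishes minute 128). Taking the maximum gives a start of minute 198, and it finishes at 198 + 70 = minute 268.
All tasks are finished once the last one completes. Finish times: File preflight at 8, The print run at 38, Drying at 58, Trimming at 128, Folding at 198, Boxing at 268. The latest is minute 268.

268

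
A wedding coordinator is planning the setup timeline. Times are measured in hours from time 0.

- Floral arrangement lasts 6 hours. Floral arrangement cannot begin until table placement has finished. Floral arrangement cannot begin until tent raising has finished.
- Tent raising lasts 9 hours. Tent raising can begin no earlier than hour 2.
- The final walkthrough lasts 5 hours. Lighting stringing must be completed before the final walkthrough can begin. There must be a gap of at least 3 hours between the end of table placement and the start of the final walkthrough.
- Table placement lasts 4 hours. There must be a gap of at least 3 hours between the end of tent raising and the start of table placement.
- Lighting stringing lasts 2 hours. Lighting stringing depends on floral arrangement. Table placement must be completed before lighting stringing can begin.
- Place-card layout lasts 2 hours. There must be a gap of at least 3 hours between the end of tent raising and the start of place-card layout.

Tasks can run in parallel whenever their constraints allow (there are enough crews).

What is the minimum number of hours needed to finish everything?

31

Tent raising waits on its own release at hour 2, so it starts at hour 2 and finishes at 2 + 9 = hour 11.
Place-card layout waits on tent raising (finishes hour 11, plus 3-hour gap → hour 14), so it starts at hour 14 and finishes at 14 + 2 = hour 16.
Table placement waits on tent raising (finishes hour 11, plus 3-hour gap → hour 14), so it starts at hour 14 and finishes at 14 + 4 = hour 18.
Floral arrangement needs all of table placement (finishes hour 18); tent raising (finishes hour 11). That puts its earliest start at hour 18; it finishes at 18 + 6 = hour 24.
Lighting stringing needs all of floral arrangement (finishes hour 24); table placement (finishes hour 18). That puts its earliest start at hour 24; it finishes at 24 + 2 = hour 26.
The final walkthrough cannot start until lighting stringing (finishes hour 26); table placement (finishes hour 18, plus 3-hour gap → hour 21). The controlling bound is hour 26, so the final walkthrough finishes at 26 + 5 = hour 31.
All tasks are finished once the last one completes. Finish times: Tent raising at 11, Table placement at 18, Floral arrangement at 24, Lighting stringing at 26, Place-card layout at 16, The final walkthrough at 31. The latest is hour 31.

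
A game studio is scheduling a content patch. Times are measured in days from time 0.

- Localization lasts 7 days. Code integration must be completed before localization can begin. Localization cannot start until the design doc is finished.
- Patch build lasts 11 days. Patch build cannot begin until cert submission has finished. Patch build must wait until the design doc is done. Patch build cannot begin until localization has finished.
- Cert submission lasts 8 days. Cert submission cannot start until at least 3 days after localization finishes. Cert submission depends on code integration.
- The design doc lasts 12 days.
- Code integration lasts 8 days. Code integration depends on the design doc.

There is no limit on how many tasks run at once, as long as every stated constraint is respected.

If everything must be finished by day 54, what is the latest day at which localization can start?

Patch build has no dependents, so it just needs to finish by day 54. Starting by 54 − 11 = day 43 achieves that.
Since patch build (must start by day 43) depends on it, cert submission must finish by day 43. Backing off its 8-day duration gives a latest start of day 35.
For localization: cert submission (must start by day 35, minus 3-day gap → day 32); patch build (must start by day 43). The most restrictive is day 32; with a 7-day duration, localization must start by day 25.

25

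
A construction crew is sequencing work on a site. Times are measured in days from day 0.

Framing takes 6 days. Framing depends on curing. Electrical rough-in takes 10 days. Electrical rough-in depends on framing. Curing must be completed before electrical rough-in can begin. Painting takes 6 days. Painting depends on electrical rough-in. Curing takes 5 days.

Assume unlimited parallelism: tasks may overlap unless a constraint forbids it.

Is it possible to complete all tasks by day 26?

No

Curing has no prerequisites, so it starts at day 0 and finishes at day 5.
After curing (finishes day 5), framing can start at day 5 and finishes at day 11.
Electrical rough-in has to wait for framing (finishes day 11); curing (finishes day 5). The latest of these is day 11, so electrical rough-in runs day 11 to 11 + 10 = day 21.
Painting cannot begin until electrical rough-in (finishes day 21). It runs from day 21 to 21 + 6 = day 27.
The earliest everything can be done is day 27, which is after the deadline of 26, so it is not possible.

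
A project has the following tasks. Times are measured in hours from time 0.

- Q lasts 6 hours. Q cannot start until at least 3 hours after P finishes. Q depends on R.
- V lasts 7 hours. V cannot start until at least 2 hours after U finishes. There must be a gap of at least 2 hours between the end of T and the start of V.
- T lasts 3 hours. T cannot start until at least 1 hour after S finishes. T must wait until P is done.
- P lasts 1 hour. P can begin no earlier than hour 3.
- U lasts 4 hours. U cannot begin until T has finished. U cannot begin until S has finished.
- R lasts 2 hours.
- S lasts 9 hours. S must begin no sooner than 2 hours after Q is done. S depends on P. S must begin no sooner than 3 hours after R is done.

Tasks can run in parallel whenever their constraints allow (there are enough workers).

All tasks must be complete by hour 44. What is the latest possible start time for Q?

10

V has no dependents, so it just needs to finish by hour 44. Starting by 44 − 7 = hour 37 achieves that.
U feeds into V (must start by hour 37, minus 2-hour gap → hour 35); so U must finish by hour 35 and therefore start by hour 31.
For T: U (must start by hour 31); V (must start by hour 37, minus 2-hour gap → hour 35). The most restrictive is hour 31; with a 3-hour duration, T must start by hour 28.
S must finish in time for T (must start by hour 28, minus 1-hour gap → hour 27); U (must start by hour 31). The tightest is hour 27, so S must start by 27 − 9 = hour 18.
Q has to be done before S (must start by hour 18, minus 2-hour gap → hour 16). That means finishing by hour 16, i.e. starting by 16 − 6 = hour 10.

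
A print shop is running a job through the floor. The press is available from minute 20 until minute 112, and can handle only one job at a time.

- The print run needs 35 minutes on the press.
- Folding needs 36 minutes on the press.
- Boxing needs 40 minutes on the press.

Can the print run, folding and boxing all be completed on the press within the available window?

The press window is 112 − 20 = 92 minutes.
Running back to back, the jobs need 35 + 36 + 40 = 111 minutes on the press.
Since 111 > 92, they cannot all fit.

No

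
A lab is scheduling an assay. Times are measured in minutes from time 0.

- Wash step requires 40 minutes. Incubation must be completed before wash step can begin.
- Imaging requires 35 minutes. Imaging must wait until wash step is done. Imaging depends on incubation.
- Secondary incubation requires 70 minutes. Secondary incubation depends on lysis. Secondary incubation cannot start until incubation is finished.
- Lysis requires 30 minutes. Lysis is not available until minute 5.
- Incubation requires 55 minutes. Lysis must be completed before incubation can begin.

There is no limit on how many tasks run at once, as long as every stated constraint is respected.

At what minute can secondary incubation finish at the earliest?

Lysis waits on its own release at minute 5, so it starts at minute 5 and finishes at 5 + 30 = minute 35.
Incubation cannot begin until lysis (finishes minute 35). It runs from minute 35 to 35 + 55 = minute 90.
For secondary incubation: lysis (finishes minute 35); incubation (finishes minute 90). Taking the maximum gives a start of minute 90, and it finishes at 90 + 70 = minute 160.

160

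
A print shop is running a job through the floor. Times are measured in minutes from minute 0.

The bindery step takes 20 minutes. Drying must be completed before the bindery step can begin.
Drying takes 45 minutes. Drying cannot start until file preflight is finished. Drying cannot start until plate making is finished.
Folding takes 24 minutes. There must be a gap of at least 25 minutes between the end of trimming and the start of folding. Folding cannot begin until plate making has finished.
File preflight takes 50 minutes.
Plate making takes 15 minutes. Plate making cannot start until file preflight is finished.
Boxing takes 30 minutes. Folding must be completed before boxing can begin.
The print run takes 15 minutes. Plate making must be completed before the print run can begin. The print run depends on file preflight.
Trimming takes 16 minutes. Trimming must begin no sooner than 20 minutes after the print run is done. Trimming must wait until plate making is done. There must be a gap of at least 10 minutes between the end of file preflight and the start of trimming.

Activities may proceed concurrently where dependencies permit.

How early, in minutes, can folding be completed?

File preflight can start immediately at minute 0; it finishes at minute 50.
After file preflight (finishes minute 50), plate making can start at minute 50 and finishes at minute 65.
The print run has to wait for plate making (finishes minute 65); file preflight (finishes minute 50). The latest of these is minute 65, so the print run runs minute 65 to 65 + 15 = minute 80.
For trimming: the print run (finishes minute 80, plus 20-minute gap → minute 100); plate making (finishes minute 65); file preflight (finishes minute 50, plus 10-minute gap → minute 60). Taking the maximum gives a start of minute 100, and it finishes at 100 + 16 = minute 116.
Folding has to wait for trimming (finishes minute 116, plus 25-minute gap → minute 141); plate making (finishes minute 65). The latest of these is minute 141, so folding runs minute 141 to 141 + 24 = minute 165.

165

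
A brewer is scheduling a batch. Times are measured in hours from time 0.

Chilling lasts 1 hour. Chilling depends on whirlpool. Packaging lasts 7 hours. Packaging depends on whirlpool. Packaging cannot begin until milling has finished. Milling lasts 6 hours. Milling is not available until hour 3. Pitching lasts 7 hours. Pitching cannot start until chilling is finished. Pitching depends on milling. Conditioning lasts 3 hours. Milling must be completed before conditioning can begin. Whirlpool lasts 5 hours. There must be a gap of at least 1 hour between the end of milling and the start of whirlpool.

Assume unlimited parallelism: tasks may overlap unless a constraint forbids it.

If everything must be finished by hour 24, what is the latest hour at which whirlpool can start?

Pitching has no dependents, so it just needs to finish by hour 24. Starting by 24 − 7 = hour 17 achieves that.
Chilling feeds into pitching (must start by hour 17); so chilling must finish by hour 17 and therefore start by hour 16.
To finish by hour 24, packaging (duration 7) must start no later than hour 17.
Whirlpool must finish in time for chilling (must start by hour 16); packaging (must start by hour 17). The tightest is hour 16, so whirlpool must start by 16 − 5 = hour 11.

11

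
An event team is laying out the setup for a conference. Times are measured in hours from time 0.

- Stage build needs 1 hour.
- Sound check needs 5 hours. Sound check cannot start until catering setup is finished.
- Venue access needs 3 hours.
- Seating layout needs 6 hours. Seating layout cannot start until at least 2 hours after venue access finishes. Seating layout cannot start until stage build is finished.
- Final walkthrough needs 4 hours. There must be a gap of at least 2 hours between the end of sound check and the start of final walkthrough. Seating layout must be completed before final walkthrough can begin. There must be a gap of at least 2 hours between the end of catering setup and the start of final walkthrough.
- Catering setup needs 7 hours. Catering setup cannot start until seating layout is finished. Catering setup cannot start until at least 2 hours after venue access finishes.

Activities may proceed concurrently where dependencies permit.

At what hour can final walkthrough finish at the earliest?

Stage build can start immediately at hour 0; it finishes at hour 1.
Venue access can start immediately at hour 0; it finishes at hour 3.
Seating layout cannot start until venue access (finishes hour 3, plus 2-hour gap → hour 5); stage build (finishes hour 1). The controlling bound is hour 5, so seating layout finishes at 5 + 6 = hour 11.
Catering setup needs all of seating layout (finishes hour 11); venue access (finishes hour 3, plus 2-hour gap → hour 5). That puts its earliest start at hour 11; it finishes at 11 + 7 = hour 18.
After catering setup (finishes hour 18), sound check can start at hour 18 and finishes at hour 23.
Final walkthrough needs all of sound check (finishes hour 23, plus 2-hour gap → hour 25); seating layout (finishes hour 11); catering setup (finishes hour 18, plus 2-hour gap → hour 20). That puts its earliest start at hour 25; it finishes at 25 + 4 = hour 29.

29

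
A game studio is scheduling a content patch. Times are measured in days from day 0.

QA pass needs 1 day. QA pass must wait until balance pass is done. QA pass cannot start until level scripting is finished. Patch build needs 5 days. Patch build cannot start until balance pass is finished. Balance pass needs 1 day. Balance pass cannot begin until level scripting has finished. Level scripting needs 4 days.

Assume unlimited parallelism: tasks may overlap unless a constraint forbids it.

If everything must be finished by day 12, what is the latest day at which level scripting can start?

2

To finish by day 12, QA pass (duration 1) must start no later than day 11.
To finish by day 12, patch build (duration 5) must start no later than day 7.
Balance pass has several dependents: QA pass (must start by day 11); patch build (must start by day 7). The earliest of those limits is day 7, so balance pass must start by 7 − 1 = day 6.
Level scripting has several dependents: balance pass (must start by day 6); QA pass (must start by day 11). The earliest of those limits is day 6, so level scripting must start by 6 − 4 = day 2.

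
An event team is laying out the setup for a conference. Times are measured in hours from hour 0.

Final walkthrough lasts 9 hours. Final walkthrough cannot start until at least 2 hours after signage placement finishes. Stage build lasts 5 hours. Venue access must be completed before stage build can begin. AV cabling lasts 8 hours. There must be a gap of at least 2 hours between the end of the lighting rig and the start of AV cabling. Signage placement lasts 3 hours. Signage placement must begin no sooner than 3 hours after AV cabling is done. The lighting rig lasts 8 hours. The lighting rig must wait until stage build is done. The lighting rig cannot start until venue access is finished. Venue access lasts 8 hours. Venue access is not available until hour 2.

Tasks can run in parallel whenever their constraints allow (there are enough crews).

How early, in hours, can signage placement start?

Venue access waits on its own release at hour 2, so it starts at hour 2 and finishes at 2 + 8 = hour 10.
Stage build cannot begin until venue access (finishes hour 10). It runs from hour 10 to 10 + 5 = hour 15.
For the lighting rig: stage build (finishes hour 15); venue access (finishes hour 10). Taking the maximum gives a start of hour 15, and it finishes at 15 + 8 = hour 23.
AV cabling waits on the lighting rig (finishes hour 23, plus 2-hour gap → hour 25), so it starts at hour 25 and finishes at 25 + 8 = hour 33.
Signage placement waits on AV cabling (finishes hour 33, plus 3-hour gap → hour 36), so the earliest it can start is hour 36.

36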